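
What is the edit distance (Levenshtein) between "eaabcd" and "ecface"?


Computing edit distance: "eaabcd" -> "ecface"
DP table:
           e    c    f    a    c    e
      0    1    2    3    4    5    6
  e   1    0    1    2    3    4    5
  a   2    1    1    2    2    3    4
  a   3    2    2    2    2    3    4
  b   4    3    3    3    3    3    4
  c   5    4    3    4    4    3    4
  d   6    5    4    4    5    4    4
Edit distance = dp[6][6] = 4

4


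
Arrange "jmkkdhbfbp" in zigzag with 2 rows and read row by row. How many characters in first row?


Zigzag "jmkkdhbfbp" into 2 rows:
Placing characters:
  'j' => row 0
  'm' => row 1
  'k' => row 0
  'k' => row 1
  'd' => row 0
  'h' => row 1
  'b' => row 0
  'f' => row 1
  'b' => row 0
  'p' => row 1
Rows:
  Row 0: "jkdbb"
  Row 1: "mkhfp"
First row length: 5

5


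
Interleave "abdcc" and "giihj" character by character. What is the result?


Interleaving "abdcc" and "giihj":
  Position 0: 'a' from first, 'g' from second => "ag"
  Position 1: 'b' from first, 'i' from second => "bi"
  Position 2: 'd' from first, 'i' from second => "di"
  Position 3: 'c' from first, 'h' from second => "ch"
  Position 4: 'c' from first, 'j' from second => "cj"
Result: agbidichcj

agbidichcj


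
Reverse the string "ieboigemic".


Input: ieboigemic
Reading characters right to left:
  Position 9: 'c'
  Position 8: 'i'
  Position 7: 'm'
  Position 6: 'e'
  Position 5: 'g'
  Position 4: 'i'
  Position 3: 'o'
  Position 2: 'b'
  Position 1: 'e'
  Position 0: 'i'
Reversed: cimegiobei

cimegiobei


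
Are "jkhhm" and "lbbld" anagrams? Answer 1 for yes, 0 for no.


Strings: "jkhhm", "lbbld"
Sorted first:  hhjkm
Sorted second: bbdll
Differ at position 0: 'h' vs 'b' => not anagrams

0


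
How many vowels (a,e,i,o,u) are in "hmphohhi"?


Input: hmphohhi
Checking each character:
  'h' at position 0: consonant
  'm' at position 1: consonant
  'p' at position 2: consonant
  'h' at position 3: consonant
  'o' at position 4: vowel (running total: 1)
  'h' at position 5: consonant
  'h' at position 6: consonant
  'i' at position 7: vowel (running total: 2)
Total vowels: 2

2


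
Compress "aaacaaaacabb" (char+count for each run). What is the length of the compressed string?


Input: aaacaaaacabb
Runs:
  'a' x 3 => "a3"
  'c' x 1 => "c1"
  'a' x 4 => "a4"
  'c' x 1 => "c1"
  'a' x 1 => "a1"
  'b' x 2 => "b2"
Compressed: "a3c1a4c1a1b2"
Compressed length: 12

12


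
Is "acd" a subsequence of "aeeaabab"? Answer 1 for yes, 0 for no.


Check if "acd" is a subsequence of "aeeaabab"
Greedy scan:
  Position 0 ('a'): matches sub[0] = 'a'
  Position 1 ('e'): no match needed
  Position 2 ('e'): no match needed
  Position 3 ('a'): no match needed
  Position 4 ('a'): no match needed
  Position 5 ('b'): no match needed
  Position 6 ('a'): no match needed
  Position 7 ('b'): no match needed
Only matched 1/3 characters => not a subsequence

0


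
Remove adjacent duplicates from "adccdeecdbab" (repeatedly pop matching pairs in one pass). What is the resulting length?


Input: adccdeecdbab
Stack-based adjacent duplicate removal:
  Read 'a': push. Stack: a
  Read 'd': push. Stack: ad
  Read 'c': push. Stack: adc
  Read 'c': matches stack top 'c' => pop. Stack: ad
  Read 'd': matches stack top 'd' => pop. Stack: a
  Read 'e': push. Stack: ae
  Read 'e': matches stack top 'e' => pop. Stack: a
  Read 'c': push. Stack: ac
  Read 'd': push. Stack: acd
  Read 'b': push. Stack: acdb
  Read 'a': push. Stack: acdba
  Read 'b': push. Stack: acdbab
Final stack: "acdbab" (length 6)

6


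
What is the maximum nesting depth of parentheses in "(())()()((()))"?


Input: "(())()()((()))"
Tracking depth:
  Position 0 '(': depth becomes 1
  Position 1 '(': depth becomes 2
  Position 2 ')': depth becomes 1
  Position 3 ')': depth becomes 0
  Position 4 '(': depth becomes 1
  Position 5 ')': depth becomes 0
  Position 6 '(': depth becomes 1
  Position 7 ')': depth becomes 0
  Position 8 '(': depth becomes 1
  Position 9 '(': depth becomes 2
  Position 10 '(': depth becomes 3
  Position 11 ')': depth becomes 2
  Position 12 ')': depth becomes 1
  Position 13 ')': depth becomes 0
Maximum depth reached: 3

3


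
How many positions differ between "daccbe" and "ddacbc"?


Comparing "daccbe" and "ddacbc" position by position:
  Position 0: 'd' vs 'd' => same
  Position 1: 'a' vs 'd' => DIFFER
  Position 2: 'c' vs 'a' => DIFFER
  Position 3: 'c' vs 'c' => same
  Position 4: 'b' vs 'b' => same
  Position 5: 'e' vs 'c' => DIFFER
Positions that differ: 3

3


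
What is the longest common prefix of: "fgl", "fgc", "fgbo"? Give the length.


Words: fgl, fgc, fgbo
  Position 0: all 'f' => match
  Position 1: all 'g' => match
  Position 2: ('l', 'c', 'b') => mismatch, stop
LCP = "fg" (length 2)

2


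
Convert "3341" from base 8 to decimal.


Input: "3341" in base 8
Positional expansion:
  Digit '3' (value 3) x 8^3 = 1536
  Digit '3' (value 3) x 8^2 = 192
  Digit '4' (value 4) x 8^1 = 32
  Digit '1' (value 1) x 8^0 = 1
Sum = 1761

1761


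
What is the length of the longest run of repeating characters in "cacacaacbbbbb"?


Input: "cacacaacbbbbb"
Scanning for longest run:
  Position 1 ('a'): new char, reset run to 1
  Position 2 ('c'): new char, reset run to 1
  Position 3 ('a'): new char, reset run to 1
  Position 4 ('c'): new char, reset run to 1
  Position 5 ('a'): new char, reset run to 1
  Position 6 ('a'): continues run of 'a', length=2
  Position 7 ('c'): new char, reset run to 1
  Position 8 ('b'): new char, reset run to 1
  Position 9 ('b'): continues run of 'b', length=2
  Position 10 ('b'): continues run of 'b', length=3
  Position 11 ('b'): continues run of 'b', length=4
  Position 12 ('b'): continues run of 'b', length=5
Longest run: 'b' with length 5

5


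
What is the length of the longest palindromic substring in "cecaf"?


Input: "cecaf"
Checking substrings for palindromes:
  [0:3] "cec" (len 3) => palindrome
Longest palindromic substring: "cec" with length 3

3


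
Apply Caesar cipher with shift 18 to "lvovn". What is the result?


Caesar cipher: shift "lvovn" by 18
  'l' (pos 11) + 18 = pos 3 = 'd'
  'v' (pos 21) + 18 = pos 13 = 'n'
  'o' (pos 14) + 18 = pos 6 = 'g'
  'v' (pos 21) + 18 = pos 13 = 'n'
  'n' (pos 13) + 18 = pos 5 = 'f'
Result: dngnf

dngnf


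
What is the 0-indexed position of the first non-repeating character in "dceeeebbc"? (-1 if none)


Input: dceeeebbc
Character frequencies:
  'b': 2
  'c': 2
  'd': 1
  'e': 4
Scanning left to right for freq == 1:
  Position 0 ('d'): unique! => answer = 0

0


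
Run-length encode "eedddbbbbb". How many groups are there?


Input: eedddbbbbb
Scanning for consecutive runs:
  Group 1: 'e' x 2 (positions 0-1)
  Group 2: 'd' x 3 (positions 2-4)
  Group 3: 'b' x 5 (positions 5-9)
Total groups: 3

3


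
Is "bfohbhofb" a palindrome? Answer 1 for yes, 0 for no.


Input: bfohbhofb
Reversed: bfohbhofb
  Compare pos 0 ('b') with pos 8 ('b'): match
  Compare pos 1 ('f') with pos 7 ('f'): match
  Compare pos 2 ('o') with pos 6 ('o'): match
  Compare pos 3 ('h') with pos 5 ('h'): match
Result: palindrome

1


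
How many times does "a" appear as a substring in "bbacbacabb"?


Searching for "a" in "bbacbacabb"
Scanning each position:
  Position 0: "b" => no
  Position 1: "b" => no
  Position 2: "a" => MATCH
  Position 3: "c" => no
  Position 4: "b" => no
  Position 5: "a" => MATCH
  Position 6: "c" => no
  Position 7: "a" => MATCH
  Position 8: "b" => no
  Position 9: "b" => no
Total occurrences: 3

3


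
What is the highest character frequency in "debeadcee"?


Input: debeadcee
Character counts:
  'a': 1
  'b': 1
  'c': 1
  'd': 2
  'e': 4
Maximum frequency: 4

4


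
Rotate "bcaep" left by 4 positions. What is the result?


Input: "bcaep", rotate left by 4
First 4 characters: "bcae"
Remaining characters: "p"
Concatenate remaining + first: "p" + "bcae" = "pbcae"

pbcae


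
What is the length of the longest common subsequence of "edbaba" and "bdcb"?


LCS of "edbaba" and "bdcb"
DP table:
           b    d    c    b
      0    0    0    0    0
  e   0    0    0    0    0
  d   0    0    1    1    1
  b   0    1    1    1    2
  a   0    1    1    1    2
  b   0    1    1    1    2
  a   0    1    1    1    2
LCS length = dp[6][4] = 2

2


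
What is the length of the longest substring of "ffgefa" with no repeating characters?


Input: "ffgefa"
Sliding window (track last position of each char):
  Position 0 ('f'): window [0,0] length 1 -- new best
  Position 1 ('f'): repeat (last at 0), move window start to 1
  Position 1 ('f'): window [1,1] length 1
  Position 2 ('g'): window [1,2] length 2 -- new best
  Position 3 ('e'): window [1,3] length 3 -- new best
  Position 4 ('f'): repeat (last at 1), move window start to 2
  Position 4 ('f'): window [2,4] length 3
  Position 5 ('a'): window [2,5] length 4 -- new best
Longest substring with no repeats: "gefa" with length 4

4


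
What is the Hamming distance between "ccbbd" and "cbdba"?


Comparing "ccbbd" and "cbdba" position by position:
  Position 0: 'c' vs 'c' => same
  Position 1: 'c' vs 'b' => differ
  Position 2: 'b' vs 'd' => differ
  Position 3: 'b' vs 'b' => same
  Position 4: 'd' vs 'a' => differ
Total differences (Hamming distance): 3

3


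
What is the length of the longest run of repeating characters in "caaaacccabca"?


Input: "caaaacccabca"
Scanning for longest run:
  Position 1 ('a'): new char, reset run to 1
  Position 2 ('a'): continues run of 'a', length=2
  Position 3 ('a'): continues run of 'a', length=3
  Position 4 ('a'): continues run of 'a', length=4
  Position 5 ('c'): new char, reset run to 1
  Position 6 ('c'): continues run of 'c', length=2
  Position 7 ('c'): continues run of 'c', length=3
  Position 8 ('a'): new char, reset run to 1
  Position 9 ('b'): new char, reset run to 1
  Position 10 ('c'): new char, reset run to 1
  Position 11 ('a'): new char, reset run to 1
Longest run: 'a' with length 4

4


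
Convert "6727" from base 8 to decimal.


Input: "6727" in base 8
Positional expansion:
  Digit '6' (value 6) x 8^3 = 3072
  Digit '7' (value 7) x 8^2 = 448
  Digit '2' (value 2) x 8^1 = 16
  Digit '7' (value 7) x 8^0 = 7
Sum = 3543

3543


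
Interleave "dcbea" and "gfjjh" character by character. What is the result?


Interleaving "dcbea" and "gfjjh":
  Position 0: 'd' from first, 'g' from second => "dg"
  Position 1: 'c' from first, 'f' from second => "cf"
  Position 2: 'b' from first, 'j' from second => "bj"
  Position 3: 'e' from first, 'j' from second => "ej"
  Position 4: 'a' from first, 'h' from second => "ah"
Result: dgcfbjejah

dgcfbjejah


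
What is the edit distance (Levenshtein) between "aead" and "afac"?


Computing edit distance: "aead" -> "afac"
DP table:
           a    f    a    c
      0    1    2    3    4
  a   1    0    1    2    3
  e   2    1    1    2    3
  a   3    2    2    1    2
  d   4    3    3    2    2
Edit distance = dp[4][4] = 2

2


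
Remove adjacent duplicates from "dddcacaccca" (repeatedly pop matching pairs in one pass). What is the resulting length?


Input: dddcacaccca
Stack-based adjacent duplicate removal:
  Read 'd': push. Stack: d
  Read 'd': matches stack top 'd' => pop. Stack: (empty)
  Read 'd': push. Stack: d
  Read 'c': push. Stack: dc
  Read 'a': push. Stack: dca
  Read 'c': push. Stack: dcac
  Read 'a': push. Stack: dcaca
  Read 'c': push. Stack: dcacac
  Read 'c': matches stack top 'c' => pop. Stack: dcaca
  Read 'c': push. Stack: dcacac
  Read 'a': push. Stack: dcacaca
Final stack: "dcacaca" (length 7)

7


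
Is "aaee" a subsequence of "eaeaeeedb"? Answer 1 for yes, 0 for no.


Check if "aaee" is a subsequence of "eaeaeeedb"
Greedy scan:
  Position 0 ('e'): no match needed
  Position 1 ('a'): matches sub[0] = 'a'
  Position 2 ('e'): no match needed
  Position 3 ('a'): matches sub[1] = 'a'
  Position 4 ('e'): matches sub[2] = 'e'
  Position 5 ('e'): matches sub[3] = 'e'
  Position 6 ('e'): no match needed
  Position 7 ('d'): no match needed
  Position 8 ('b'): no match needed
All 4 characters matched => is a subsequence

1


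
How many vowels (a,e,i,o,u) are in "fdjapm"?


Input: fdjapm
Checking each character:
  'f' at position 0: consonant
  'd' at position 1: consonant
  'j' at position 2: consonant
  'a' at position 3: vowel (running total: 1)
  'p' at position 4: consonant
  'm' at position 5: consonant
Total vowels: 1

1


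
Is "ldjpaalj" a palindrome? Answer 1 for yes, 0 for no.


Input: ldjpaalj
Reversed: jlaapjdl
  Compare pos 0 ('l') with pos 7 ('j'): MISMATCH
  Compare pos 1 ('d') with pos 6 ('l'): MISMATCH
  Compare pos 2 ('j') with pos 5 ('a'): MISMATCH
  Compare pos 3 ('p') with pos 4 ('a'): MISMATCH
Result: not a palindrome

0


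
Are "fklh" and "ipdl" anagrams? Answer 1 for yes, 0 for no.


Strings: "fklh", "ipdl"
Sorted first:  fhkl
Sorted second: dilp
Differ at position 0: 'f' vs 'd' => not anagrams

0


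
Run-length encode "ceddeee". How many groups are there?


Input: ceddeee
Scanning for consecutive runs:
  Group 1: 'c' x 1 (positions 0-0)
  Group 2: 'e' x 1 (positions 1-1)
  Group 3: 'd' x 2 (positions 2-3)
  Group 4: 'e' x 3 (positions 4-6)
Total groups: 4

4


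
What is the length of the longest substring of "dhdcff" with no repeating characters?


Input: "dhdcff"
Sliding window (track last position of each char):
  Position 0 ('d'): window [0,0] length 1 -- new best
  Position 1 ('h'): window [0,1] length 2 -- new best
  Position 2 ('d'): repeat (last at 0), move window start to 1
  Position 2 ('d'): window [1,2] length 2
  Position 3 ('c'): window [1,3] length 3 -- new best
  Position 4 ('f'): window [1,4] length 4 -- new best
  Position 5 ('f'): repeat (last at 4), move window start to 5
  Position 5 ('f'): window [5,5] length 1
Longest substring with no repeats: "hdcf" with length 4

4


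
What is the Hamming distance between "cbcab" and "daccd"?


Comparing "cbcab" and "daccd" position by position:
  Position 0: 'c' vs 'd' => differ
  Position 1: 'b' vs 'a' => differ
  Position 2: 'c' vs 'c' => same
  Position 3: 'a' vs 'c' => differ
  Position 4: 'b' vs 'd' => differ
Total differences (Hamming distance): 4

4


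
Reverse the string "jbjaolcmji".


Input: jbjaolcmji
Reading characters right to left:
  Position 9: 'i'
  Position 8: 'j'
  Position 7: 'm'
  Position 6: 'c'
  Position 5: 'l'
  Position 4: 'o'
  Position 3: 'a'
  Position 2: 'j'
  Position 1: 'b'
  Position 0: 'j'
Reversed: ijmcloajbj

ijmcloajbj


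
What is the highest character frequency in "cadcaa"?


Input: cadcaa
Character counts:
  'a': 3
  'c': 2
  'd': 1
Maximum frequency: 3

3


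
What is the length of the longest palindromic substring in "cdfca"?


Input: "cdfca"
Checking substrings for palindromes:
  No multi-char palindromic substrings found
Longest palindromic substring: "c" with length 1

1


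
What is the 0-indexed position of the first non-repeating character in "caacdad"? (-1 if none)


Input: caacdad
Character frequencies:
  'a': 3
  'c': 2
  'd': 2
Scanning left to right for freq == 1:
  Position 0 ('c'): freq=2, skip
  Position 1 ('a'): freq=3, skip
  Position 2 ('a'): freq=3, skip
  Position 3 ('c'): freq=2, skip
  Position 4 ('d'): freq=2, skip
  Position 5 ('a'): freq=3, skip
  Position 6 ('d'): freq=2, skip
  No unique character found => answer = -1

-1


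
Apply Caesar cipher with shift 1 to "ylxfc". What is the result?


Caesar cipher: shift "ylxfc" by 1
  'y' (pos 24) + 1 = pos 25 = 'z'
  'l' (pos 11) + 1 = pos 12 = 'm'
  'x' (pos 23) + 1 = pos 24 = 'y'
  'f' (pos 5) + 1 = pos 6 = 'g'
  'c' (pos 2) + 1 = pos 3 = 'd'
Result: zmygd

zmygd


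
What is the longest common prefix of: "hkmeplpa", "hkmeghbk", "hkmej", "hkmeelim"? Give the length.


Words: hkmeplpa, hkmeghbk, hkmej, hkmeelim
  Position 0: all 'h' => match
  Position 1: all 'k' => match
  Position 2: all 'm' => match
  Position 3: all 'e' => match
  Position 4: ('p', 'g', 'j', 'e') => mismatch, stop
LCP = "hkme" (length 4)

4


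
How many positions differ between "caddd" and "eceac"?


Comparing "caddd" and "eceac" position by position:
  Position 0: 'c' vs 'e' => DIFFER
  Position 1: 'a' vs 'c' => DIFFER
  Position 2: 'd' vs 'e' => DIFFER
  Position 3: 'd' vs 'a' => DIFFER
  Position 4: 'd' vs 'c' => DIFFER
Positions that differ: 5

5


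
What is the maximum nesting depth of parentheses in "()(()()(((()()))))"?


Input: "()(()()(((()()))))"
Tracking depth:
  Position 0 '(': depth becomes 1
  Position 1 ')': depth becomes 0
  Position 2 '(': depth becomes 1
  Position 3 '(': depth becomes 2
  Position 4 ')': depth becomes 1
  Position 5 '(': depth becomes 2
  Position 6 ')': depth becomes 1
  Position 7 '(': depth becomes 2
  Position 8 '(': depth becomes 3
  Position 9 '(': depth becomes 4
  Position 10 '(': depth becomes 5
  Position 11 ')': depth becomes 4
  Position 12 '(': depth becomes 5
  Position 13 ')': depth becomes 4
  Position 14 ')': depth becomes 3
  Position 15 ')': depth becomes 2
  Position 16 ')': depth becomes 1
  Position 17 ')': depth becomes 0
Maximum depth reached: 5

5


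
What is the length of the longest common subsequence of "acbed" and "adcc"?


LCS of "acbed" and "adcc"
DP table:
           a    d    c    c
      0    0    0    0    0
  a   0    1    1    1    1
  c   0    1    1    2    2
  b   0    1    1    2    2
  e   0    1    1    2    2
  d   0    1    2    2    2
LCS length = dp[5][4] = 2

2


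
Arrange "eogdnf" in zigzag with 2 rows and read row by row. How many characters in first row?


Zigzag "eogdnf" into 2 rows:
Placing characters:
  'e' => row 0
  'o' => row 1
  'g' => row 0
  'd' => row 1
  'n' => row 0
  'f' => row 1
Rows:
  Row 0: "egn"
  Row 1: "odf"
First row length: 3

3


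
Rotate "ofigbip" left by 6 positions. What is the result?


Input: "ofigbip", rotate left by 6
First 6 characters: "ofigbi"
Remaining characters: "p"
Concatenate remaining + first: "p" + "ofigbi" = "pofigbi"

pofigbi


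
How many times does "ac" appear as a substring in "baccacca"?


Searching for "ac" in "baccacca"
Scanning each position:
  Position 0: "ba" => no
  Position 1: "ac" => MATCH
  Position 2: "cc" => no
  Position 3: "ca" => no
  Position 4: "ac" => MATCH
  Position 5: "cc" => no
  Position 6: "ca" => no
Total occurrences: 2

2


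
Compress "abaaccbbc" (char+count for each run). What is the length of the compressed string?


Input: abaaccbbc
Runs:
  'a' x 1 => "a1"
  'b' x 1 => "b1"
  'a' x 2 => "a2"
  'c' x 2 => "c2"
  'b' x 2 => "b2"
  'c' x 1 => "c1"
Compressed: "a1b1a2c2b2c1"
Compressed length: 12

12


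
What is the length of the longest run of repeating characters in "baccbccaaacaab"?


Input: "baccbccaaacaab"
Scanning for longest run:
  Position 1 ('a'): new char, reset run to 1
  Position 2 ('c'): new char, reset run to 1
  Position 3 ('c'): continues run of 'c', length=2
  Position 4 ('b'): new char, reset run to 1
  Position 5 ('c'): new char, reset run to 1
  Position 6 ('c'): continues run of 'c', length=2
  Position 7 ('a'): new char, reset run to 1
  Position 8 ('a'): continues run of 'a', length=2
  Position 9 ('a'): continues run of 'a', length=3
  Position 10 ('c'): new char, reset run to 1
  Position 11 ('a'): new char, reset run to 1
  Position 12 ('a'): continues run of 'a', length=2
  Position 13 ('b'): new char, reset run to 1
Longest run: 'a' with length 3

3


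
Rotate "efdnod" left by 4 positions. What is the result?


Input: "efdnod", rotate left by 4
First 4 characters: "efdn"
Remaining characters: "od"
Concatenate remaining + first: "od" + "efdn" = "odefdn"

odefdn


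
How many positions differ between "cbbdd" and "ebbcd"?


Comparing "cbbdd" and "ebbcd" position by position:
  Position 0: 'c' vs 'e' => DIFFER
  Position 1: 'b' vs 'b' => same
  Position 2: 'b' vs 'b' => same
  Position 3: 'd' vs 'c' => DIFFER
  Position 4: 'd' vs 'd' => same
Positions that differ: 2

2


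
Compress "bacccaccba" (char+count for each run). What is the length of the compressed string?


Input: bacccaccba
Runs:
  'b' x 1 => "b1"
  'a' x 1 => "a1"
  'c' x 3 => "c3"
  'a' x 1 => "a1"
  'c' x 2 => "c2"
  'b' x 1 => "b1"
  'a' x 1 => "a1"
Compressed: "b1a1c3a1c2b1a1"
Compressed length: 14

14


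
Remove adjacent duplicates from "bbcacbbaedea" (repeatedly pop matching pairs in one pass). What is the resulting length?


Input: bbcacbbaedea
Stack-based adjacent duplicate removal:
  Read 'b': push. Stack: b
  Read 'b': matches stack top 'b' => pop. Stack: (empty)
  Read 'c': push. Stack: c
  Read 'a': push. Stack: ca
  Read 'c': push. Stack: cac
  Read 'b': push. Stack: cacb
  Read 'b': matches stack top 'b' => pop. Stack: cac
  Read 'a': push. Stack: caca
  Read 'e': push. Stack: cacae
  Read 'd': push. Stack: cacaed
  Read 'e': push. Stack: cacaede
  Read 'a': push. Stack: cacaedea
Final stack: "cacaedea" (length 8)

8


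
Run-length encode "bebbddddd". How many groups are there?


Input: bebbddddd
Scanning for consecutive runs:
  Group 1: 'b' x 1 (positions 0-0)
  Group 2: 'e' x 1 (positions 1-1)
  Group 3: 'b' x 2 (positions 2-3)
  Group 4: 'd' x 5 (positions 4-8)
Total groups: 4

4


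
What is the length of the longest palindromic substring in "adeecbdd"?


Input: "adeecbdd"
Checking substrings for palindromes:
  [2:4] "ee" (len 2) => palindrome
  [6:8] "dd" (len 2) => palindrome
Longest palindromic substring: "ee" with length 2

2


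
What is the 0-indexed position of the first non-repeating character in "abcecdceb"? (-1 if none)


Input: abcecdceb
Character frequencies:
  'a': 1
  'b': 2
  'c': 3
  'd': 1
  'e': 2
Scanning left to right for freq == 1:
  Position 0 ('a'): unique! => answer = 0

0


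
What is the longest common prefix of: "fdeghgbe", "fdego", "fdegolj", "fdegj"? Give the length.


Words: fdeghgbe, fdego, fdegolj, fdegj
  Position 0: all 'f' => match
  Position 1: all 'd' => match
  Position 2: all 'e' => match
  Position 3: all 'g' => match
  Position 4: ('h', 'o', 'o', 'j') => mismatch, stop
LCP = "fdeg" (length 4)

4


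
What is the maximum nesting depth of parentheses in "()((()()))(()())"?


Input: "()((()()))(()())"
Tracking depth:
  Position 0 '(': depth becomes 1
  Position 1 ')': depth becomes 0
  Position 2 '(': depth becomes 1
  Position 3 '(': depth becomes 2
  Position 4 '(': depth becomes 3
  Position 5 ')': depth becomes 2
  Position 6 '(': depth becomes 3
  Position 7 ')': depth becomes 2
  Position 8 ')': depth becomes 1
  Position 9 ')': depth becomes 0
  Position 10 '(': depth becomes 1
  Position 11 '(': depth becomes 2
  Position 12 ')': depth becomes 1
  Position 13 '(': depth becomes 2
  Position 14 ')': depth becomes 1
  Position 15 ')': depth becomes 0
Maximum depth reached: 3

3


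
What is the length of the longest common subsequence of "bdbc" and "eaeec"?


LCS of "bdbc" and "eaeec"
DP table:
           e    a    e    e    c
      0    0    0    0    0    0
  b   0    0    0    0    0    0
  d   0    0    0    0    0    0
  b   0    0    0    0    0    0
  c   0    0    0    0    0    1
LCS length = dp[4][5] = 1

1


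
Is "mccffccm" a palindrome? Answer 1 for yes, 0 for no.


Input: mccffccm
Reversed: mccffccm
  Compare pos 0 ('m') with pos 7 ('m'): match
  Compare pos 1 ('c') with pos 6 ('c'): match
  Compare pos 2 ('c') with pos 5 ('c'): match
  Compare pos 3 ('f') with pos 4 ('f'): match
Result: palindrome

1


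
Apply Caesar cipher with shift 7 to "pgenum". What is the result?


Caesar cipher: shift "pgenum" by 7
  'p' (pos 15) + 7 = pos 22 = 'w'
  'g' (pos 6) + 7 = pos 13 = 'n'
  'e' (pos 4) + 7 = pos 11 = 'l'
  'n' (pos 13) + 7 = pos 20 = 'u'
  'u' (pos 20) + 7 = pos 1 = 'b'
  'm' (pos 12) + 7 = pos 19 = 't'
Result: wnlubt

wnlubt


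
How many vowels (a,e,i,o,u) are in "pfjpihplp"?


Input: pfjpihplp
Checking each character:
  'p' at position 0: consonant
  'f' at position 1: consonant
  'j' at position 2: consonant
  'p' at position 3: consonant
  'i' at position 4: vowel (running total: 1)
  'h' at position 5: consonant
  'p' at position 6: consonant
  'l' at position 7: consonant
  'p' at position 8: consonant
Total vowels: 1

1


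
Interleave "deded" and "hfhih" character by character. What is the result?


Interleaving "deded" and "hfhih":
  Position 0: 'd' from first, 'h' from second => "dh"
  Position 1: 'e' from first, 'f' from second => "ef"
  Position 2: 'd' from first, 'h' from second => "dh"
  Position 3: 'e' from first, 'i' from second => "ei"
  Position 4: 'd' from first, 'h' from second => "dh"
Result: dhefdheidh

dhefdheidh


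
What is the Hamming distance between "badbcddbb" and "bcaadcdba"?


Comparing "badbcddbb" and "bcaadcdba" position by position:
  Position 0: 'b' vs 'b' => same
  Position 1: 'a' vs 'c' => differ
  Position 2: 'd' vs 'a' => differ
  Position 3: 'b' vs 'a' => differ
  Position 4: 'c' vs 'd' => differ
  Position 5: 'd' vs 'c' => differ
  Position 6: 'd' vs 'd' => same
  Position 7: 'b' vs 'b' => same
  Position 8: 'b' vs 'a' => differ
Total differences (Hamming distance): 6

6


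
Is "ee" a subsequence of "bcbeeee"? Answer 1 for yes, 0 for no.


Check if "ee" is a subsequence of "bcbeeee"
Greedy scan:
  Position 0 ('b'): no match needed
  Position 1 ('c'): no match needed
  Position 2 ('b'): no match needed
  Position 3 ('e'): matches sub[0] = 'e'
  Position 4 ('e'): matches sub[1] = 'e'
  Position 5 ('e'): no match needed
  Position 6 ('e'): no match needed
All 2 characters matched => is a subsequence

1


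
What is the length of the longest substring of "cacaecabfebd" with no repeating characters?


Input: "cacaecabfebd"
Sliding window (track last position of each char):
  Position 0 ('c'): window [0,0] length 1 -- new best
  Position 1 ('a'): window [0,1] length 2 -- new best
  Position 2 ('c'): repeat (last at 0), move window start to 1
  Position 2 ('c'): window [1,2] length 2
  Position 3 ('a'): repeat (last at 1), move window start to 2
  Position 3 ('a'): window [2,3] length 2
  Position 4 ('e'): window [2,4] length 3 -- new best
  Position 5 ('c'): repeat (last at 2), move window start to 3
  Position 5 ('c'): window [3,5] length 3
  Position 6 ('a'): repeat (last at 3), move window start to 4
  Position 6 ('a'): window [4,6] length 3
  Position 7 ('b'): window [4,7] length 4 -- new best
  Position 8 ('f'): window [4,8] length 5 -- new best
  Position 9 ('e'): repeat (last at 4), move window start to 5
  Position 9 ('e'): window [5,9] length 5
  Position 10 ('b'): repeat (last at 7), move window start to 8
  Position 10 ('b'): window [8,10] length 3
  Position 11 ('d'): window [8,11] length 4
Longest substring with no repeats: "ecabf" with length 5

5


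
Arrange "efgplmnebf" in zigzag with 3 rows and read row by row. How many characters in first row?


Zigzag "efgplmnebf" into 3 rows:
Placing characters:
  'e' => row 0
  'f' => row 1
  'g' => row 2
  'p' => row 1
  'l' => row 0
  'm' => row 1
  'n' => row 2
  'e' => row 1
  'b' => row 0
  'f' => row 1
Rows:
  Row 0: "elb"
  Row 1: "fpmef"
  Row 2: "gn"
First row length: 3

3


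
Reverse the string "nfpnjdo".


Input: nfpnjdo
Reading characters right to left:
  Position 6: 'o'
  Position 5: 'd'
  Position 4: 'j'
  Position 3: 'n'
  Position 2: 'p'
  Position 1: 'f'
  Position 0: 'n'
Reversed: odjnpfn

odjnpfn


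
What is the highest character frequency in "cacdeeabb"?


Input: cacdeeabb
Character counts:
  'a': 2
  'b': 2
  'c': 2
  'd': 1
  'e': 2
Maximum frequency: 2

2


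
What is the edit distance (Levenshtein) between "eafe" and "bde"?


Computing edit distance: "eafe" -> "bde"
DP table:
           b    d    e
      0    1    2    3
  e   1    1    2    2
  a   2    2    2    3
  f   3    3    3    3
  e   4    4    4    3
Edit distance = dp[4][3] = 3

3


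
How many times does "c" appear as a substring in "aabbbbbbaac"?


Searching for "c" in "aabbbbbbaac"
Scanning each position:
  Position 0: "a" => no
  Position 1: "a" => no
  Position 2: "b" => no
  Position 3: "b" => no
  Position 4: "b" => no
  Position 5: "b" => no
  Position 6: "b" => no
  Position 7: "b" => no
  Position 8: "a" => no
  Position 9: "a" => no
  Position 10: "c" => MATCH
Total occurrences: 1

1


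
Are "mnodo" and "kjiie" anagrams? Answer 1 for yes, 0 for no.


Strings: "mnodo", "kjiie"
Sorted first:  dmnoo
Sorted second: eiijk
Differ at position 0: 'd' vs 'e' => not anagrams

0


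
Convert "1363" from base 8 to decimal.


Input: "1363" in base 8
Positional expansion:
  Digit '1' (value 1) x 8^3 = 512
  Digit '3' (value 3) x 8^2 = 192
  Digit '6' (value 6) x 8^1 = 48
  Digit '3' (value 3) x 8^0 = 3
Sum = 755

755


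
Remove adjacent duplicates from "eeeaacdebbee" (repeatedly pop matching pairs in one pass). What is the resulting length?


Input: eeeaacdebbee
Stack-based adjacent duplicate removal:
  Read 'e': push. Stack: e
  Read 'e': matches stack top 'e' => pop. Stack: (empty)
  Read 'e': push. Stack: e
  Read 'a': push. Stack: ea
  Read 'a': matches stack top 'a' => pop. Stack: e
  Read 'c': push. Stack: ec
  Read 'd': push. Stack: ecd
  Read 'e': push. Stack: ecde
  Read 'b': push. Stack: ecdeb
  Read 'b': matches stack top 'b' => pop. Stack: ecde
  Read 'e': matches stack top 'e' => pop. Stack: ecd
  Read 'e': push. Stack: ecde
Final stack: "ecde" (length 4)

4


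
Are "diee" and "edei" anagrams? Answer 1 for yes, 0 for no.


Strings: "diee", "edei"
Sorted first:  deei
Sorted second: deei
Sorted forms match => anagrams

1


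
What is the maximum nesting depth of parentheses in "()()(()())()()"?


Input: "()()(()())()()"
Tracking depth:
  Position 0 '(': depth becomes 1
  Position 1 ')': depth becomes 0
  Position 2 '(': depth becomes 1
  Position 3 ')': depth becomes 0
  Position 4 '(': depth becomes 1
  Position 5 '(': depth becomes 2
  Position 6 ')': depth becomes 1
  Position 7 '(': depth becomes 2
  Position 8 ')': depth becomes 1
  Position 9 ')': depth becomes 0
  Position 10 '(': depth becomes 1
  Position 11 ')': depth becomes 0
  Position 12 '(': depth becomes 1
  Position 13 ')': depth becomes 0
Maximum depth reached: 2

2


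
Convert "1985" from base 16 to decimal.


Input: "1985" in base 16
Positional expansion:
  Digit '1' (value 1) x 16^3 = 4096
  Digit '9' (value 9) x 16^2 = 2304
  Digit '8' (value 8) x 16^1 = 128
  Digit '5' (value 5) x 16^0 = 5
Sum = 6533

6533


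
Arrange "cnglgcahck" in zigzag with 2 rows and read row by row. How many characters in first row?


Zigzag "cnglgcahck" into 2 rows:
Placing characters:
  'c' => row 0
  'n' => row 1
  'g' => row 0
  'l' => row 1
  'g' => row 0
  'c' => row 1
  'a' => row 0
  'h' => row 1
  'c' => row 0
  'k' => row 1
Rows:
  Row 0: "cggac"
  Row 1: "nlchk"
First row length: 5

5


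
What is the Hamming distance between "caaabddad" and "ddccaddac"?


Comparing "caaabddad" and "ddccaddac" position by position:
  Position 0: 'c' vs 'd' => differ
  Position 1: 'a' vs 'd' => differ
  Position 2: 'a' vs 'c' => differ
  Position 3: 'a' vs 'c' => differ
  Position 4: 'b' vs 'a' => differ
  Position 5: 'd' vs 'd' => same
  Position 6: 'd' vs 'd' => same
  Position 7: 'a' vs 'a' => same
  Position 8: 'd' vs 'c' => differ
Total differences (Hamming distance): 6

6


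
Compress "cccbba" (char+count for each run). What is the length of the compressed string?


Input: cccbba
Runs:
  'c' x 3 => "c3"
  'b' x 2 => "b2"
  'a' x 1 => "a1"
Compressed: "c3b2a1"
Compressed length: 6

6


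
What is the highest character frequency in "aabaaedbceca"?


Input: aabaaedbceca
Character counts:
  'a': 5
  'b': 2
  'c': 2
  'd': 1
  'e': 2
Maximum frequency: 5

5


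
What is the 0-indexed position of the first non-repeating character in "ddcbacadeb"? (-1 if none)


Input: ddcbacadeb
Character frequencies:
  'a': 2
  'b': 2
  'c': 2
  'd': 3
  'e': 1
Scanning left to right for freq == 1:
  Position 0 ('d'): freq=3, skip
  Position 1 ('d'): freq=3, skip
  Position 2 ('c'): freq=2, skip
  Position 3 ('b'): freq=2, skip
  Position 4 ('a'): freq=2, skip
  Position 5 ('c'): freq=2, skip
  Position 6 ('a'): freq=2, skip
  Position 7 ('d'): freq=3, skip
  Position 8 ('e'): unique! => answer = 8

8


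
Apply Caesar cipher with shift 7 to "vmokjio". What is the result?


Caesar cipher: shift "vmokjio" by 7
  'v' (pos 21) + 7 = pos 2 = 'c'
  'm' (pos 12) + 7 = pos 19 = 't'
  'o' (pos 14) + 7 = pos 21 = 'v'
  'k' (pos 10) + 7 = pos 17 = 'r'
  'j' (pos 9) + 7 = pos 16 = 'q'
  'i' (pos 8) + 7 = pos 15 = 'p'
  'o' (pos 14) + 7 = pos 21 = 'v'
Result: ctvrqpv

ctvrqpv


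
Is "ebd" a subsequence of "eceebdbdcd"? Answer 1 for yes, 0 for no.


Check if "ebd" is a subsequence of "eceebdbdcd"
Greedy scan:
  Position 0 ('e'): matches sub[0] = 'e'
  Position 1 ('c'): no match needed
  Position 2 ('e'): no match needed
  Position 3 ('e'): no match needed
  Position 4 ('b'): matches sub[1] = 'b'
  Position 5 ('d'): matches sub[2] = 'd'
  Position 6 ('b'): no match needed
  Position 7 ('d'): no match needed
  Position 8 ('c'): no match needed
  Position 9 ('d'): no match needed
All 3 characters matched => is a subsequence

1


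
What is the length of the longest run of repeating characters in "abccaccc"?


Input: "abccaccc"
Scanning for longest run:
  Position 1 ('b'): new char, reset run to 1
  Position 2 ('c'): new char, reset run to 1
  Position 3 ('c'): continues run of 'c', length=2
  Position 4 ('a'): new char, reset run to 1
  Position 5 ('c'): new char, reset run to 1
  Position 6 ('c'): continues run of 'c', length=2
  Position 7 ('c'): continues run of 'c', length=3
Longest run: 'c' with length 3

3


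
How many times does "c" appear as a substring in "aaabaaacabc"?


Searching for "c" in "aaabaaacabc"
Scanning each position:
  Position 0: "a" => no
  Position 1: "a" => no
  Position 2: "a" => no
  Position 3: "b" => no
  Position 4: "a" => no
  Position 5: "a" => no
  Position 6: "a" => no
  Position 7: "c" => MATCH
  Position 8: "a" => no
  Position 9: "b" => no
  Position 10: "c" => MATCH
Total occurrences: 2

2


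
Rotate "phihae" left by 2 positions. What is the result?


Input: "phihae", rotate left by 2
First 2 characters: "ph"
Remaining characters: "ihae"
Concatenate remaining + first: "ihae" + "ph" = "ihaeph"

ihaeph


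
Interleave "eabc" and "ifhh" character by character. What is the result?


Interleaving "eabc" and "ifhh":
  Position 0: 'e' from first, 'i' from second => "ei"
  Position 1: 'a' from first, 'f' from second => "af"
  Position 2: 'b' from first, 'h' from second => "bh"
  Position 3: 'c' from first, 'h' from second => "ch"
Result: eiafbhch

eiafbhch


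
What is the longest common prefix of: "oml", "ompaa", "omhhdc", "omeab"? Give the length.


Words: oml, ompaa, omhhdc, omeab
  Position 0: all 'o' => match
  Position 1: all 'm' => match
  Position 2: ('l', 'p', 'h', 'e') => mismatch, stop
LCP = "om" (length 2)

2


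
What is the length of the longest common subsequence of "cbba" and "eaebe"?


LCS of "cbba" and "eaebe"
DP table:
           e    a    e    b    e
      0    0    0    0    0    0
  c   0    0    0    0    0    0
  b   0    0    0    0    1    1
  b   0    0    0    0    1    1
  a   0    0    1    1    1    1
LCS length = dp[4][5] = 1

1


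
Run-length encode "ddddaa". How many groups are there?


Input: ddddaa
Scanning for consecutive runs:
  Group 1: 'd' x 4 (positions 0-3)
  Group 2: 'a' x 2 (positions 4-5)
Total groups: 2

2


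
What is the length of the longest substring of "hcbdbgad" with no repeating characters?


Input: "hcbdbgad"
Sliding window (track last position of each char):
  Position 0 ('h'): window [0,0] length 1 -- new best
  Position 1 ('c'): window [0,1] length 2 -- new best
  Position 2 ('b'): window [0,2] length 3 -- new best
  Position 3 ('d'): window [0,3] length 4 -- new best
  Position 4 ('b'): repeat (last at 2), move window start to 3
  Position 4 ('b'): window [3,4] length 2
  Position 5 ('g'): window [3,5] length 3
  Position 6 ('a'): window [3,6] length 4
  Position 7 ('d'): repeat (last at 3), move window start to 4
  Position 7 ('d'): window [4,7] length 4
Longest substring with no repeats: "hcbd" with length 4

4


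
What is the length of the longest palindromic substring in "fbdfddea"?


Input: "fbdfddea"
Checking substrings for palindromes:
  [2:5] "dfd" (len 3) => palindrome
  [4:6] "dd" (len 2) => palindrome
Longest palindromic substring: "dfd" with length 3

3


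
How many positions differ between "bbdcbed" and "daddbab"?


Comparing "bbdcbed" and "daddbab" position by position:
  Position 0: 'b' vs 'd' => DIFFER
  Position 1: 'b' vs 'a' => DIFFER
  Position 2: 'd' vs 'd' => same
  Position 3: 'c' vs 'd' => DIFFER
  Position 4: 'b' vs 'b' => same
  Position 5: 'e' vs 'a' => DIFFER
  Position 6: 'd' vs 'b' => DIFFER
Positions that differ: 5

5


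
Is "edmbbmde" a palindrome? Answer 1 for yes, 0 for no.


Input: edmbbmde
Reversed: edmbbmde
  Compare pos 0 ('e') with pos 7 ('e'): match
  Compare pos 1 ('d') with pos 6 ('d'): match
  Compare pos 2 ('m') with pos 5 ('m'): match
  Compare pos 3 ('b') with pos 4 ('b'): match
Result: palindrome

1


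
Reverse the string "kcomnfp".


Input: kcomnfp
Reading characters right to left:
  Position 6: 'p'
  Position 5: 'f'
  Position 4: 'n'
  Position 3: 'm'
  Position 2: 'o'
  Position 1: 'c'
  Position 0: 'k'
Reversed: pfnmock

pfnmock


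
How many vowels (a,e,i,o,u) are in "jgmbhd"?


Input: jgmbhd
Checking each character:
  'j' at position 0: consonant
  'g' at position 1: consonant
  'm' at position 2: consonant
  'b' at position 3: consonant
  'h' at position 4: consonant
  'd' at position 5: consonant
Total vowels: 0

0


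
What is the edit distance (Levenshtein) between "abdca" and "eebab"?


Computing edit distance: "abdca" -> "eebab"
DP table:
           e    e    b    a    b
      0    1    2    3    4    5
  a   1    1    2    3    3    4
  b   2    2    2    2    3    3
  d   3    3    3    3    3    4
  c   4    4    4    4    4    4
  a   5    5    5    5    4    5
Edit distance = dp[5][5] = 5

5


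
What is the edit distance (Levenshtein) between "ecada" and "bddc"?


Computing edit distance: "ecada" -> "bddc"
DP table:
           b    d    d    c
      0    1    2    3    4
  e   1    1    2    3    4
  c   2    2    2    3    3
  a   3    3    3    3    4
  d   4    4    3    3    4
  a   5    5    4    4    4
Edit distance = dp[5][4] = 4

4


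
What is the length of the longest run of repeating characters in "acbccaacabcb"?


Input: "acbccaacabcb"
Scanning for longest run:
  Position 1 ('c'): new char, reset run to 1
  Position 2 ('b'): new char, reset run to 1
  Position 3 ('c'): new char, reset run to 1
  Position 4 ('c'): continues run of 'c', length=2
  Position 5 ('a'): new char, reset run to 1
  Position 6 ('a'): continues run of 'a', length=2
  Position 7 ('c'): new char, reset run to 1
  Position 8 ('a'): new char, reset run to 1
  Position 9 ('b'): new char, reset run to 1
  Position 10 ('c'): new char, reset run to 1
  Position 11 ('b'): new char, reset run to 1
Longest run: 'c' with length 2

2


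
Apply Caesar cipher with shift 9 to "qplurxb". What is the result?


Caesar cipher: shift "qplurxb" by 9
  'q' (pos 16) + 9 = pos 25 = 'z'
  'p' (pos 15) + 9 = pos 24 = 'y'
  'l' (pos 11) + 9 = pos 20 = 'u'
  'u' (pos 20) + 9 = pos 3 = 'd'
  'r' (pos 17) + 9 = pos 0 = 'a'
  'x' (pos 23) + 9 = pos 6 = 'g'
  'b' (pos 1) + 9 = pos 10 = 'k'
Result: zyudagk

zyudagk


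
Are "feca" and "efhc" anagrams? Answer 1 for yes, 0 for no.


Strings: "feca", "efhc"
Sorted first:  acef
Sorted second: cefh
Differ at position 0: 'a' vs 'c' => not anagrams

0


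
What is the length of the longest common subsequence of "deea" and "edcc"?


LCS of "deea" and "edcc"
DP table:
           e    d    c    c
      0    0    0    0    0
  d   0    0    1    1    1
  e   0    1    1    1    1
  e   0    1    1    1    1
  a   0    1    1    1    1
LCS length = dp[4][4] = 1

1
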